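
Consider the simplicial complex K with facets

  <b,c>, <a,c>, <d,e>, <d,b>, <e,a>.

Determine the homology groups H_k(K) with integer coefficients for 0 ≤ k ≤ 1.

Order the vertices as a < b < c < d < e. Listing each simplex with vertices in this order, K has dimension 1 with simplices:

  0-simplices (5): a, b, c, d, e
  1-simplices (5): ac, ae, bc, bd, de

Hence C_0 ≅ Z^5, C_1 ≅ Z^5.

Boundary ∂_1: C_1 → C_0 is given by ∂[p,q] = [q] − [p]. For instance
  ∂de = e − d.
This gives a 5×5 integer matrix of rank 4; reducing to Smith normal form yields diagonal entries (1,1,1,1).

Computing H_k = (kernel of ∂_k) / (image of ∂_{k+1}):

  H_0: rank C_0 − rank ∂_1 = 5 − 4 = 1, and the invariant factors of ∂_1 are all 1, so H_0 ≅ Z.
  H_1: rank ker ∂_1 − rank ∂_2 = (5 − 4) − 0 = 1, and there is no ∂_2, so H_1 ≅ Z.

As a check, the Euler characteristic is 5 − 5 = 0, which agrees with 1 − 1 = 0.
(K is a triangulation of the circle S^1.)

H_0 ≅ Z,  H_1 ≅ Z.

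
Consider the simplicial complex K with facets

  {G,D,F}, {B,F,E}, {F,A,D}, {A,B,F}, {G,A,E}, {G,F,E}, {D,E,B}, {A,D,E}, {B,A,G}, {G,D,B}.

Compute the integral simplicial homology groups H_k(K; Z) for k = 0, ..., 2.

H_0 ≅ Z,  H_1 ≅ Z/2Z,  H_2 = 0.

Order the vertices as A < B < D < E < F < G. Listing each simplex with vertices in this order, K has dimension 2 with simplices:

  0-simplices (6): A, B, D, E, F, G
  1-simplices (15): AB, AD, AE, AF, AG, BD, BE, BF, BG, DE, DF, DG, EF, EG, FG
  2-simplices (10): ABF, ABG, ADE, ADF, AEG, BDE, BDG, BEF, DFG, EFG

so the chain groups are C_0 ≅ Z^6, C_1 ≅ Z^15, C_2 ≅ Z^10.

Boundary ∂_1: C_1 → C_0 sends each edge [p,q] (with p < q) to q − p. For instance
  ∂DG = G − D.
This gives a 6×15 integer matrix of rank 5; reducing to Smith normal form yields diagonal entries (1,1,1,1,1).

∂_2: C_2 → C_1 sends each 2-simplex [p,q,r] to [q,r] − [p,r] + [p,q]. For instance
  ∂BDE = DE − BE + BD,
  ∂EFG = FG − EG + EF.
As a 15×10 matrix over Z this has rank 10, with invariant factors (1,1,1,1,1,1,1,1,1,2).

Reading off H_k = ker ∂_k / im ∂_{k+1}:

  H_0: rank C_0 − rank ∂_1 = 6 − 5 = 1, and the invariant factors of ∂_1 are all 1, so H_0 ≅ Z.
  H_1: rank ker ∂_1 − rank ∂_2 = (15 − 5) − 10 = 0, and ∂_2 has invariant factor 2 > 1, so H_1 ≅ Z/2Z.
  H_2: rank ker ∂_2 − rank ∂_3 = (10 − 10) − 0 = 0, and there is no ∂_3, so H_2 ≅ 0.

As a check, the Euler characteristic is 6 − 15 + 10 = 1, which agrees with 1 − 0 + 0 = 1.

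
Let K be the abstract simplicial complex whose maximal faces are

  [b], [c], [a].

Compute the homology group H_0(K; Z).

Take the total order a < b < c on the vertex set. Then K (dimension 0) consists of the simplices:

  0-simplices (3): a, b, c

Hence C_0 ≅ Z^3.

Computing H_k = (kernel of ∂_k) / (image of ∂_{k+1}):

  H_0: rank C_0 − rank ∂_1 = 3 − 0 = 3, and there is no ∂_1, so H_0 ≅ Z^3.

(K is a triangulation of a set of 3 points.)

H_0 ≅ Z^3.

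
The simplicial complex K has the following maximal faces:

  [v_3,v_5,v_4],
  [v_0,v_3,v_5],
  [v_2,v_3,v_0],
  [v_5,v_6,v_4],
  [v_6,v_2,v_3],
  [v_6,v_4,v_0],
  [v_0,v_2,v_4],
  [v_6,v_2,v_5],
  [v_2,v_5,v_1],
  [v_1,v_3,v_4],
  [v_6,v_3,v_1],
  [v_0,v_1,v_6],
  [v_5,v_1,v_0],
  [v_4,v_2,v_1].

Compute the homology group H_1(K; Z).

H_1 = Z^2.

Fix the vertex order v_0 < v_1 < v_2 < v_3 < v_4 < v_5 < v_6 and write every simplex with vertices in increasing order. Then dim K = 2 and the simplices of K are:

  0-simplices (7): [v_0], [v_1], [v_2], [v_3], [v_4], [v_5], [v_6]
  1-simplices (21): (21 of them)
  2-simplices (14): (14 of them)

Hence C_0 ≅ Z^7, C_1 ≅ Z^21, C_2 ≅ Z^14.

The boundary map ∂_1: C_1 → C_0 is given by ∂[p,q] = [q] − [p].
The resulting 7×21 matrix has rank 6, and its Smith normal form has invariant factors (1,1,1,1,1,1).

∂_2: C_2 → C_1 acts by ∂[p,q,r] = [q,r] − [p,r] + [p,q]. For instance
  ∂[v_0,v_4,v_6] = [v_4,v_6] − [v_0,v_6] + [v_0,v_4],
  ∂[v_1,v_2,v_4] = [v_2,v_4] − [v_1,v_4] + [v_1,v_2].
This gives a 21×14 integer matrix of rank 13; reducing to Smith normal form yields diagonal entries (1,1,1,1,1,1,1,1,1,1,1,1,1).

Reading off H_k = ker ∂_k / im ∂_{k+1}:

  H_1: rank ker ∂_1 − rank ∂_2 = (21 − 6) − 13 = 2, and the invariant factors of ∂_2 are all 1, so H_1 = Z^2.

(K is a triangulation of the torus T^2.)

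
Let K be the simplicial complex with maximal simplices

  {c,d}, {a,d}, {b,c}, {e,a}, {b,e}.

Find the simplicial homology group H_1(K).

H_1 ≅ Z.

We work with the vertex ordering a < b < c < d < e. The simplices of K, each written with vertices in increasing order, are:

  0-simplices (5): a, b, c, d, e
  1-simplices (5): ad, ae, bc, be, cd

Hence C_0 ≅ Z^5, C_1 ≅ Z^5.

The boundary map ∂_1: C_1 → C_0 sends each edge [p,q] (with p < q) to q − p. For instance
  ∂ae = e − a.
The 5×5 boundary matrix has rank 4 and Smith normal form diag(1,1,1,1).

From H_k ≅ ker(∂_k) / im(∂_{k+1}) we obtain:

  H_1: rank ker ∂_1 − rank ∂_2 = (5 − 4) − 0 = 1, and there is no ∂_2, so H_1 ≅ Z.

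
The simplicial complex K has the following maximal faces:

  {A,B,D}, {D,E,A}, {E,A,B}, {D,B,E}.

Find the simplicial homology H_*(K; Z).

H_0 = Z,  H_1 = 0,  H_2 = Z.

Fix the vertex order A < B < D < E and write every simplex with vertices in increasing order. Then dim K = 2 and the simplices of K are:

  0-simplices (4): A, B, D, E
  1-simplices (6): AB, AD, AE, BD, BE, DE
  2-simplices (4): ABD, ABE, ADE, BDE

giving chain groups C_0 ≅ Z^4, C_1 ≅ Z^6, C_2 ≅ Z^4.

∂_1: C_1 → C_0 sends each edge [p,q] (with p < q) to q − p. For instance
  ∂BD = D − B.
This gives a 4×6 integer matrix of rank 3; reducing to Smith normal form yields diagonal entries (1,1,1).

∂_2: C_2 → C_1 sends each 2-simplex [p,q,r] to [q,r] − [p,r] + [p,q]. For instance
  ∂BDE = DE − BE + BD,
  ∂ABD = BD − AD + AB.
The 6×4 boundary matrix has rank 3 and Smith normal form diag(1,1,1).

Reading off H_k = ker ∂_k / im ∂_{k+1}:

  H_0: rank C_0 − rank ∂_1 = 4 − 3 = 1, and the invariant factors of ∂_1 are all 1, so H_0 ≅ Z.
  H_1: rank ker ∂_1 − rank ∂_2 = (6 − 3) − 3 = 0, and the invariant factors of ∂_2 are all 1, so H_1 ≅ 0.
  H_2: rank ker ∂_2 − rank ∂_3 = (4 − 3) − 0 = 1, and there is no ∂_3, so H_2 ≅ Z.

As a check, the Euler characteristic is 4 − 6 + 4 = 2, which agrees with 1 − 0 + 1 = 2.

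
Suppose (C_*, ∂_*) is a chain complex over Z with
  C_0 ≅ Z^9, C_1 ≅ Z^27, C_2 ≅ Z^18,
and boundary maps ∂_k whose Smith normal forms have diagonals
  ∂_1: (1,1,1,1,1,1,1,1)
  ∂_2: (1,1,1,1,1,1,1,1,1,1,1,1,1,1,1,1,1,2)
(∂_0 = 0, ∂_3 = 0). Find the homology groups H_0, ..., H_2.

H_0: b_0 = 9 − 0 − 8 = 1; torsion from ∂_1 factors > 1: none. So H_0 = Z.
H_1: b_1 = 27 − 8 − 18 = 1; torsion from ∂_2 factors > 1: [2]. So H_1 = Z ⊕ Z/2.
H_2: b_2 = 18 − 18 − 0 = 0; torsion from ∂_3 factors > 1: none. So H_2 = 0.

H_0 = Z,  H_1 = Z ⊕ Z/2,  H_2 = 0.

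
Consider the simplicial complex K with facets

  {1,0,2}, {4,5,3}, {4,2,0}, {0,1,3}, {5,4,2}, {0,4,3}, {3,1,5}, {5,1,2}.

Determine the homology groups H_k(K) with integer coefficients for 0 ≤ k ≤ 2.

We work with the vertex ordering 0 < 1 < 2 < 3 < 4 < 5. The simplices of K, each written with vertices in increasing order, are:

  0-simplices (6): [0], [1], [2], [3], [4], [5]
  1-simplices (12): [0,1], [0,2], [0,3], [0,4], [1,2], [1,3], [1,5], [2,4], [2,5], [3,4], [3,5], [4,5]
  2-simplices (8): [0,1,2], [0,1,3], [0,2,4], [0,3,4], [1,2,5], [1,3,5], [2,4,5], [3,4,5]

Hence C_0 ≅ Z^6, C_1 ≅ Z^12, C_2 ≅ Z^8.

The boundary map ∂_1: C_1 → C_0 is given by ∂[p,q] = [q] − [p]. For instance
  ∂[2,5] = [5] − [2].
The resulting 6×12 matrix has rank 5, and its Smith normal form has invariant factors (1,1,1,1,1).

The boundary map ∂_2: C_2 → C_1 acts by ∂[p,q,r] = [q,r] − [p,r] + [p,q]. For instance
  ∂[0,2,4] = [2,4] − [0,4] + [0,2],
  ∂[0,1,3] = [1,3] − [0,3] + [0,1].
The resulting 12×8 matrix has rank 7, and its Smith normal form has invariant factors (1,1,1,1,1,1,1).

Now H_k = ker ∂_k / im ∂_{k+1}, so:

  H_0: rank C_0 − rank ∂_1 = 6 − 5 = 1, and the invariant factors of ∂_1 are all 1, so H_0 = Z.
  H_1: rank ker ∂_1 − rank ∂_2 = (12 − 5) − 7 = 0, and the invariant factors of ∂_2 are all 1, so H_1 = 0.
  H_2: rank ker ∂_2 − rank ∂_3 = (8 − 7) − 0 = 1, and there is no ∂_3, so H_2 = Z.

H_0 = Z,  H_1 = 0,  H_2 = Z.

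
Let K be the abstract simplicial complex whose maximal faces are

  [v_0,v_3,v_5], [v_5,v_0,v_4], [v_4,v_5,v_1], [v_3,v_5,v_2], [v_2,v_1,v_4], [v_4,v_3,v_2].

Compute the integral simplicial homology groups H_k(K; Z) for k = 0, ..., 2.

H_0 = Z,  H_1 = Z,  H_2 = 0.

Take the total order v_0 < v_1 < v_2 < v_3 < v_4 < v_5 on the vertex set. Then K (dimension 2) consists of the simplices:

  0-simplices (6): [v_0], [v_1], [v_2], [v_3], [v_4], [v_5]
  1-simplices (12): [v_0,v_3], [v_0,v_4], [v_0,v_5], [v_1,v_2], [v_1,v_4], [v_1,v_5], [v_2,v_3], [v_2,v_4], [v_2,v_5], [v_3,v_4], [v_3,v_5], [v_4,v_5]
  2-simplices (6): [v_0,v_3,v_5], [v_0,v_4,v_5], [v_1,v_2,v_4], [v_1,v_4,v_5], [v_2,v_3,v_4], [v_2,v_3,v_5]

so the chain groups are C_0 ≅ Z^6, C_1 ≅ Z^12, C_2 ≅ Z^6.

∂_1: C_1 → C_0 sends each edge [p,q] (with p < q) to q − p.
This gives a 6×12 integer matrix of rank 5; reducing to Smith normal form yields diagonal entries (1,1,1,1,1).

∂_2: C_2 → C_1 maps a triangle to the signed sum of its edges. For instance
  ∂[v_1,v_2,v_4] = [v_2,v_4] − [v_1,v_4] + [v_1,v_2],
  ∂[v_2,v_3,v_5] = [v_3,v_5] − [v_2,v_5] + [v_2,v_3].
The resulting 12×6 matrix has rank 6, and its Smith normal form has invariant factors (1,1,1,1,1,1).

Now H_k = ker ∂_k / im ∂_{k+1}, so:

  H_0: rank C_0 − rank ∂_1 = 6 − 5 = 1, and the invariant factors of ∂_1 are all 1, so H_0 = Z.
  H_1: rank ker ∂_1 − rank ∂_2 = (12 − 5) − 6 = 1, and the invariant factors of ∂_2 are all 1, so H_1 = Z.
  H_2: rank ker ∂_2 − rank ∂_3 = (6 − 6) − 0 = 0, and there is no ∂_3, so H_2 = 0.

(K is a triangulation of the cylinder S^1 x I.)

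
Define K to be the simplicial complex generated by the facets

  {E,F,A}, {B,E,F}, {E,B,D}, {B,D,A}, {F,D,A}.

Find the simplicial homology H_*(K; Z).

Take the total order A < B < D < E < F on the vertex set. Then K (dimension 2) consists of the simplices:

  0-simplices (5): A, B, D, E, F
  1-simplices (10): AB, AD, AE, AF, BD, BE, BF, DE, DF, EF
  2-simplices (5): ABD, ADF, AEF, BDE, BEF

giving chain groups C_0 ≅ Z^5, C_1 ≅ Z^10, C_2 ≅ Z^5.

∂_1: C_1 → C_0 sends each edge [p,q] (with p < q) to q − p.
The resulting 5×10 matrix has rank 4, and its Smith normal form has invariant factors (1,1,1,1).

The boundary map ∂_2: C_2 → C_1 sends each 2-simplex [p,q,r] to [q,r] − [p,r] + [p,q]. For instance
  ∂ADF = DF − AF + AD,
  ∂BDE = DE − BE + BD.
The 10×5 boundary matrix has rank 5 and Smith normal form diag(1,1,1,1,1).

Reading off H_k = ker ∂_k / im ∂_{k+1}:

  H_0: rank C_0 − rank ∂_1 = 5 − 4 = 1, and the invariant factors of ∂_1 are all 1, so H_0 ≅ Z.
  H_1: rank ker ∂_1 − rank ∂_2 = (10 − 4) − 5 = 1, and the invariant factors of ∂_2 are all 1, so H_1 ≅ Z.
  H_2: rank ker ∂_2 − rank ∂_3 = (5 − 5) − 0 = 0, and there is no ∂_3, so H_2 ≅ 0.

H_0 = Z,  H_1 = Z,  H_2 = 0.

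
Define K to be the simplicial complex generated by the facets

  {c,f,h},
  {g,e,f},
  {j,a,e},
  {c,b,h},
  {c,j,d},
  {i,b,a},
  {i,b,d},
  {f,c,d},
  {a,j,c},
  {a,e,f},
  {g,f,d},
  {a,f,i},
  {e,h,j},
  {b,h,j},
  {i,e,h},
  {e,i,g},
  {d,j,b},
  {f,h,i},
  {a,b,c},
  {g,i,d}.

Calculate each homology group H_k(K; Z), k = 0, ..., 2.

H_0 ≅ Z,  H_1 ≅ Z ⊕ Z/2,  H_2 = 0.

We work with the vertex ordering a < b < c < d < e < f < g < h < i < j. The simplices of K, each written with vertices in increasing order, are:

  0-simplices (10): a, b, c, d, e, f, g, h, i, j
  1-simplices (30): ab, ac, ae, af, ai, aj, bc, bd, bh, bi, bj, cd, cf, ch, cj, df, dg, di, dj, ef, eg, eh, ei, ej, fg, fh, fi, gi, hi, hj
  2-simplices (20): abc, abi, acj, aef, aej, afi, bch, bdi, bdj, bhj, cdf, cdj, cfh, dfg, dgi, efg, egi, ehi, ehj, fhi

giving chain groups C_0 ≅ Z^10, C_1 ≅ Z^30, C_2 ≅ Z^20.

The boundary map ∂_1: C_1 → C_0 sends each edge [p,q] (with p < q) to q − p.
As a 10×30 matrix over Z this has rank 9, with invariant factors (1,1,1,1,1,1,1,1,1).

The boundary map ∂_2: C_2 → C_1 sends each 2-simplex [p,q,r] to [q,r] − [p,r] + [p,q]. For instance
  ∂bdj = dj − bj + bd,
  ∂dfg = fg − dg + df.
As a 30×20 matrix over Z this has rank 20, with invariant factors (1,1,1,1,1,1,1,1,1,1,1,1,1,1,1,1,1,1,1,2).

Reading off H_k = ker ∂_k / im ∂_{k+1}:

  H_0: rank C_0 − rank ∂_1 = 10 − 9 = 1, and the invariant factors of ∂_1 are all 1, so H_0 ≅ Z.
  H_1: rank ker ∂_1 − rank ∂_2 = (30 − 9) − 20 = 1, and ∂_2 has invariant factor 2 > 1, so H_1 ≅ Z ⊕ Z/2.
  H_2: rank ker ∂_2 − rank ∂_3 = (20 − 20) − 0 = 0, and there is no ∂_3, so H_2 ≅ 0.

As a check, the Euler characteristic is 10 − 30 + 20 = 0, which agrees with 1 − 1 + 0 = 0.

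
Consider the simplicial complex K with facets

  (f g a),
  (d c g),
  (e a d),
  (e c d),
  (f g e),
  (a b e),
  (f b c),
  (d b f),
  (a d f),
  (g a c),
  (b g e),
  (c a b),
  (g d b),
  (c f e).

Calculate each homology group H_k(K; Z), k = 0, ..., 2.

H_0 ≅ Z,  H_1 ≅ Z^2,  H_2 ≅ Z.

We work with the vertex ordering a < b < c < d < e < f < g. The simplices of K, each written with vertices in increasing order, are:

  0-simplices (7): a, b, c, d, e, f, g
  1-simplices (21): ab, ac, ad, ae, af, ag, bc, bd, be, bf, bg, cd, ce, cf, cg, de, df, dg, ef, eg, fg
  2-simplices (14): abc, abe, acg, ade, adf, afg, bcf, bdf, bdg, beg, cde, cdg, cef, efg

Hence C_0 ≅ Z^7, C_1 ≅ Z^21, C_2 ≅ Z^14.

The boundary map ∂_1: C_1 → C_0 maps an edge to its endpoints' difference, ∂[p,q] = q − p.
The 7×21 boundary matrix has rank 6 and Smith normal form diag(1,1,1,1,1,1).

Boundary ∂_2: C_2 → C_1 sends each 2-simplex [p,q,r] to [q,r] − [p,r] + [p,q]. For instance
  ∂bdg = dg − bg + bd,
  ∂bcf = cf − bf + bc.
As a 21×14 matrix over Z this has rank 13, with invariant factors (1,1,1,1,1,1,1,1,1,1,1,1,1).

Now H_k = ker ∂_k / im ∂_{k+1}, so:

  H_0: rank C_0 − rank ∂_1 = 7 − 6 = 1, and the invariant factors of ∂_1 are all 1, so H_0 ≅ Z.
  H_1: rank ker ∂_1 − rank ∂_2 = (21 − 6) − 13 = 2, and the invariant factors of ∂_2 are all 1, so H_1 ≅ Z^2.
  H_2: rank ker ∂_2 − rank ∂_3 = (14 − 13) − 0 = 1, and there is no ∂_3, so H_2 ≅ Z.

(K is a triangulation of the torus T^2.)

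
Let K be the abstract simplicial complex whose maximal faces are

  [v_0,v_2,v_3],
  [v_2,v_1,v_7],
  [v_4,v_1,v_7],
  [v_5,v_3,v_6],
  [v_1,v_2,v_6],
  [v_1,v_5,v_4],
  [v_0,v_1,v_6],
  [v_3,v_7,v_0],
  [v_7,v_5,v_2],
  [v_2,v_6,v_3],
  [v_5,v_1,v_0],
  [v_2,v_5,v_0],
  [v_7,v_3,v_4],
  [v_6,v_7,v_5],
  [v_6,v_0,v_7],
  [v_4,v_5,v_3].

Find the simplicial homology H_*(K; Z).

H_0 ≅ Z,  H_1 ≅ Z^2,  H_2 ≅ Z.

Fix the vertex order v_0 < v_1 < v_2 < v_3 < v_4 < v_5 < v_6 < v_7 and write every simplex with vertices in increasing order. Then dim K = 2 and the simplices of K are:

  0-simplices (8): [v_0], [v_1], [v_2], [v_3], [v_4], [v_5], [v_6], [v_7]
  1-simplices (24): (24 of them)
  2-simplices (16): (16 of them)

giving chain groups C_0 ≅ Z^8, C_1 ≅ Z^24, C_2 ≅ Z^16.

The boundary map ∂_1: C_1 → C_0 is given by ∂[p,q] = [q] − [p].
The 8×24 boundary matrix has rank 7 and Smith normal form diag(1,1,1,1,1,1,1).

Boundary ∂_2: C_2 → C_1 acts by ∂[p,q,r] = [q,r] − [p,r] + [p,q]. For instance
  ∂[v_1,v_2,v_6] = [v_2,v_6] − [v_1,v_6] + [v_1,v_2],
  ∂[v_3,v_5,v_6] = [v_5,v_6] − [v_3,v_6] + [v_3,v_5].
The resulting 24×16 matrix has rank 15, and its Smith normal form has invariant factors (1,1,1,1,1,1,1,1,1,1,1,1,1,1,1).

From H_k ≅ ker(∂_k) / im(∂_{k+1}) we obtain:

  H_0: rank C_0 − rank ∂_1 = 8 − 7 = 1, and the invariant factors of ∂_1 are all 1, so H_0 ≅ Z.
  H_1: rank ker ∂_1 − rank ∂_2 = (24 − 7) − 15 = 2, and the invariant factors of ∂_2 are all 1, so H_1 ≅ Z^2.
  H_2: rank ker ∂_2 − rank ∂_3 = (16 − 15) − 0 = 1, and there is no ∂_3, so H_2 ≅ Z.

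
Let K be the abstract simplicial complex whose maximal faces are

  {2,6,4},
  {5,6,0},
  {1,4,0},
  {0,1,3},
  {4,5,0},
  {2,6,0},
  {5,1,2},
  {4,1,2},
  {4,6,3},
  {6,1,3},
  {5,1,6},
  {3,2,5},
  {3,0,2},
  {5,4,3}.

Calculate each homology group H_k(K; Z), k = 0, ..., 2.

H_0 ≅ Z,  H_1 ≅ Z^2,  H_2 ≅ Z.

K has 7 vertices, 21 edges, 14 triangles.
rank ∂_0 = 0, rank ∂_1 = 6 ⇒ b_0 = 7 − 0 − 6 = 1; all invariant factors of ∂_1 are 1 so no torsion. So H_0 ≅ Z.
rank ∂_1 = 6, rank ∂_2 = 13 ⇒ b_1 = 21 − 6 − 13 = 2; all invariant factors of ∂_2 are 1 so no torsion. So H_1 ≅ Z^2.
rank ∂_2 = 13, rank ∂_3 = 0 ⇒ b_2 = 14 − 13 − 0 = 1. So H_2 ≅ Z.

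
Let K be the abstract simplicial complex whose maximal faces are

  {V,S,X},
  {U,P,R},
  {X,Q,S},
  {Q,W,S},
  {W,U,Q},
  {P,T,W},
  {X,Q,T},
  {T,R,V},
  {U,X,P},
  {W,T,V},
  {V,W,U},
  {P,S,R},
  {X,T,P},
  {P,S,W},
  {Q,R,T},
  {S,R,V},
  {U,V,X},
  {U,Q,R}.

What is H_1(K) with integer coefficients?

H_1 = Z^2.

Fix the vertex order P < Q < R < S < T < U < V < W < X and write every simplex with vertices in increasing order. Then dim K = 2 and the simplices of K are:

  0-simplices (9): P, Q, R, S, T, U, V, W, X
  1-simplices (27): PR, PS, PT, PU, PW, PX, QR, QS, QT, QU, QW, QX, RS, RT, RU, RV, SV, SW, SX, TV, TW, TX, UV, UW, UX, VW, VX
  2-simplices (18): PRS, PRU, PSW, PTW, PTX, PUX, QRT, QRU, QSW, QSX, QTX, QUW, RSV, RTV, SVX, TVW, UVW, UVX

Hence C_0 ≅ Z^9, C_1 ≅ Z^27, C_2 ≅ Z^18.

∂_1: C_1 → C_0 is given by ∂[p,q] = [q] − [p].
The resulting 9×27 matrix has rank 8, and its Smith normal form has invariant factors (1,1,1,1,1,1,1,1).

Boundary ∂_2: C_2 → C_1 maps a triangle to the signed sum of its edges. For instance
  ∂UVX = VX − UX + UV,
  ∂QTX = TX − QX + QT.
This gives a 27×18 integer matrix of rank 17; reducing to Smith normal form yields diagonal entries (1,1,1,1,1,1,1,1,1,1,1,1,1,1,1,1,1).

Reading off H_k = ker ∂_k / im ∂_{k+1}:

  H_1: rank ker ∂_1 − rank ∂_2 = (27 − 8) − 17 = 2, and the invariant factors of ∂_2 are all 1, so H_1 ≅ Z^2.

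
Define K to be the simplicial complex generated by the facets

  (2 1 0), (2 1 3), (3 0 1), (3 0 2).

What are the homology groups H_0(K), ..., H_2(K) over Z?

H_0 ≅ Z,  H_1 = 0,  H_2 ≅ Z.

Take the total order 0 < 1 < 2 < 3 on the vertex set. Then K (dimension 2) consists of the simplices:

  0-simplices (4): [0], [1], [2], [3]
  1-simplices (6): [0,1], [0,2], [0,3], [1,2], [1,3], [2,3]
  2-simplices (4): [0,1,2], [0,1,3], [0,2,3], [1,2,3]

so the chain groups are C_0 ≅ Z^4, C_1 ≅ Z^6, C_2 ≅ Z^4.

The boundary map ∂_1: C_1 → C_0 sends each edge [p,q] (with p < q) to q − p.
As a 4×6 matrix over Z this has rank 3, with invariant factors (1,1,1).

Boundary ∂_2: C_2 → C_1 sends each 2-simplex [p,q,r] to [q,r] − [p,r] + [p,q]. For instance
  ∂[1,2,3] = [2,3] − [1,3] + [1,2],
  ∂[0,1,3] = [1,3] − [0,3] + [0,1].
The 6×4 boundary matrix has rank 3 and Smith normal form diag(1,1,1).

From H_k ≅ ker(∂_k) / im(∂_{k+1}) we obtain:

  H_0: rank C_0 − rank ∂_1 = 4 − 3 = 1, and the invariant factors of ∂_1 are all 1, so H_0 = Z.
  H_1: rank ker ∂_1 − rank ∂_2 = (6 − 3) − 3 = 0, and the invariant factors of ∂_2 are all 1, so H_1 = 0.
  H_2: rank ker ∂_2 − rank ∂_3 = (4 − 3) − 0 = 1, and there is no ∂_3, so H_2 = Z.

As a check, the Euler characteristic is 4 − 6 + 4 = 2, which agrees with 1 − 0 + 1 = 2.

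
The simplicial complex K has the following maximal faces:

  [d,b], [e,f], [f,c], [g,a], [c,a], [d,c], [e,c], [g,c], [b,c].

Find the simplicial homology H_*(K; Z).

H_0 ≅ Z,  H_1 ≅ Z^3.

K has 7 vertices, 9 edges.
rank ∂_0 = 0, rank ∂_1 = 6 ⇒ b_0 = 7 − 0 − 6 = 1; all invariant factors of ∂_1 are 1 so no torsion. So H_0 = Z.
rank ∂_1 = 6, rank ∂_2 = 0 ⇒ b_1 = 9 − 6 − 0 = 3. So H_1 = Z^3.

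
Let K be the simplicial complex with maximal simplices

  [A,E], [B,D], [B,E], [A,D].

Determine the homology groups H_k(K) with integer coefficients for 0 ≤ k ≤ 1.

H_0 = Z,  H_1 = Z.

Take the total order A < B < D < E on the vertex set. Then K (dimension 1) consists of the simplices:

  0-simplices (4): A, B, D, E
  1-simplices (4): AD, AE, BD, BE

Hence C_0 ≅ Z^4, C_1 ≅ Z^4.

Boundary ∂_1: C_1 → C_0 maps an edge to its endpoints' difference, ∂[p,q] = q − p. For instance
  ∂BD = D − B.
This gives a 4×4 integer matrix of rank 3; reducing to Smith normal form yields diagonal entries (1,1,1).

Now H_k = ker ∂_k / im ∂_{k+1}, so:

  H_0: rank C_0 − rank ∂_1 = 4 − 3 = 1, and the invariant factors of ∂_1 are all 1, so H_0 ≅ Z.
  H_1: rank ker ∂_1 − rank ∂_2 = (4 − 3) − 0 = 1, and there is no ∂_2, so H_1 ≅ Z.

As a check, the Euler characteristic is 4 − 4 = 0, which agrees with 1 − 1 = 0.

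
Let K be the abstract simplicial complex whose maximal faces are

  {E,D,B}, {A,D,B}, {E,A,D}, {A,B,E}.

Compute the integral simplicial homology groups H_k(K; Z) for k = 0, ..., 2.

We work with the vertex ordering A < B < D < E. The simplices of K, each written with vertices in increasing order, are:

  0-simplices (4): A, B, D, E
  1-simplices (6): AB, AD, AE, BD, BE, DE
  2-simplices (4): ABD, ABE, ADE, BDE

giving chain groups C_0 ≅ Z^4, C_1 ≅ Z^6, C_2 ≅ Z^4.

∂_1: C_1 → C_0 maps an edge to its endpoints' difference, ∂[p,q] = q − p. For instance
  ∂BE = E − B.
The 4×6 boundary matrix has rank 3 and Smith normal form diag(1,1,1).

∂_2: C_2 → C_1 sends each 2-simplex [p,q,r] to [q,r] − [p,r] + [p,q]. For instance
  ∂BDE = DE − BE + BD,
  ∂ADE = DE − AE + AD.
The 6×4 boundary matrix has rank 3 and Smith normal form diag(1,1,1).

Now H_k = ker ∂_k / im ∂_{k+1}, so:

  H_0: rank C_0 − rank ∂_1 = 4 − 3 = 1, and the invariant factors of ∂_1 are all 1, so H_0 ≅ Z.
  H_1: rank ker ∂_1 − rank ∂_2 = (6 − 3) − 3 = 0, and the invariant factors of ∂_2 are all 1, so H_1 ≅ 0.
  H_2: rank ker ∂_2 − rank ∂_3 = (4 − 3) − 0 = 1, and there is no ∂_3, so H_2 ≅ Z.

As a check, the Euler characteristic is 4 − 6 + 4 = 2, which agrees with 1 − 0 + 1 = 2.

H_0 = Z,  H_1 = 0,  H_2 = Z.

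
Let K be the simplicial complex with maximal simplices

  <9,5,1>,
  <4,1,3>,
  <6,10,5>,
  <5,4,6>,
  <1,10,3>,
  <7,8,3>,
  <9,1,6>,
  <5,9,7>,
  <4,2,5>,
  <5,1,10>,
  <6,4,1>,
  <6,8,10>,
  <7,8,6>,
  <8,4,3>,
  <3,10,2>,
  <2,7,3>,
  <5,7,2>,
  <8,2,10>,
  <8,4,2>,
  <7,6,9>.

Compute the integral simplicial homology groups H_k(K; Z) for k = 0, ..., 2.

H_0 = Z,  H_1 = Z × Z/2,  H_2 = 0.

K has 10 vertices, 30 edges, 20 triangles.
rank ∂_0 = 0, rank ∂_1 = 9 ⇒ b_0 = 10 − 0 − 9 = 1; all invariant factors of ∂_1 are 1 so no torsion. So H_0 = Z.
rank ∂_1 = 9, rank ∂_2 = 20 ⇒ b_1 = 30 − 9 − 20 = 1; ∂_2 has invariant factor(s) [2] giving torsion. So H_1 = Z × Z/2.
rank ∂_2 = 20, rank ∂_3 = 0 ⇒ b_2 = 20 − 20 − 0 = 0. So H_2 = 0.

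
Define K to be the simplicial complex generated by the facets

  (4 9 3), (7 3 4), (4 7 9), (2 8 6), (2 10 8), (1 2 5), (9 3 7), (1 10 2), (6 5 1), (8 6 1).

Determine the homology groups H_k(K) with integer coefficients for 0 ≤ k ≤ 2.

H_0 ≅ Z^2,  H_1 ≅ Z,  H_2 ≅ Z.

Order the vertices as 1 < 2 < 3 < 4 < 5 < 6 < 7 < 8 < 9 < 10. Listing each simplex with vertices in this order, K has dimension 2 with simplices:

  0-simplices (10): [1], [2], [3], [4], [5], [6], [7], [8], [9], [10]
  1-simplices (18): [1,2], [1,5], [1,6], [1,8], [1,10], [2,5], [2,6], [2,8], [2,10], [3,4], [3,7], [3,9], [4,7], [4,9], [5,6], [6,8], [7,9], [8,10]
  2-simplices (10): [1,2,5], [1,2,10], [1,5,6], [1,6,8], [2,6,8], [2,8,10], [3,4,7], [3,4,9], [3,7,9], [4,7,9]

Hence C_0 ≅ Z^10, C_1 ≅ Z^18, C_2 ≅ Z^10.

∂_1: C_1 → C_0 maps an edge to its endpoints' difference, ∂[p,q] = q − p.
As a 10×18 matrix over Z this has rank 8, with invariant factors (1,1,1,1,1,1,1,1).

∂_2: C_2 → C_1 maps a triangle to the signed sum of its edges. For instance
  ∂[1,2,10] = [2,10] − [1,10] + [1,2],
  ∂[2,6,8] = [6,8] − [2,8] + [2,6].
The resulting 18×10 matrix has rank 9, and its Smith normal form has invariant factors (1,1,1,1,1,1,1,1,1).

Computing H_k = (kernel of ∂_k) / (image of ∂_{k+1}):

  H_0: rank C_0 − rank ∂_1 = 10 − 8 = 2, and the invariant factors of ∂_1 are all 1, so H_0 = Z^2.
  H_1: rank ker ∂_1 − rank ∂_2 = (18 − 8) − 9 = 1, and the invariant factors of ∂_2 are all 1, so H_1 = Z.
  H_2: rank ker ∂_2 − rank ∂_3 = (10 − 9) − 0 = 1, and there is no ∂_3, so H_2 = Z.

As a check, the Euler characteristic is 10 − 18 + 10 = 2, which agrees with 2 − 1 + 1 = 2.
(K is a triangulation of the disjoint union of the cylinder S^1 x I and the 2-sphere S^2.)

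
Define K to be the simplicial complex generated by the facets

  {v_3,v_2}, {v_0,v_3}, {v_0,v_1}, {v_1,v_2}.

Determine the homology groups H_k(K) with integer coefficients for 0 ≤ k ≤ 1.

H_0 ≅ Z,  H_1 ≅ Z.

We work with the vertex ordering v_0 < v_1 < v_2 < v_3. The simplices of K, each written with vertices in increasing order, are:

  0-simplices (4): [v_0], [v_1], [v_2], [v_3]
  1-simplices (4): [v_0,v_1], [v_0,v_3], [v_1,v_2], [v_2,v_3]

giving chain groups C_0 ≅ Z^4, C_1 ≅ Z^4.

Boundary ∂_1: C_1 → C_0 maps an edge to its endpoints' difference, ∂[p,q] = q − p. For instance
  ∂[v_1,v_2] = [v_2] − [v_1].
The resulting 4×4 matrix has rank 3, and its Smith normal form has invariant factors (1,1,1).

Reading off H_k = ker ∂_k / im ∂_{k+1}:

  H_0: rank C_0 − rank ∂_1 = 4 − 3 = 1, and the invariant factors of ∂_1 are all 1, so H_0 ≅ Z.
  H_1: rank ker ∂_1 − rank ∂_2 = (4 − 3) − 0 = 1, and there is no ∂_2, so H_1 ≅ Z.

(K is a triangulation of the circle S^1.)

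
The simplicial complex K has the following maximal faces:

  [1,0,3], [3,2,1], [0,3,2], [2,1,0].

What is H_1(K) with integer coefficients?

H_1 ≅ 0.

Fix the vertex order 0 < 1 < 2 < 3 and write every simplex with vertices in increasing order. Then dim K = 2 and the simplices of K are:

  0-simplices (4): [0], [1], [2], [3]
  1-simplices (6): [0,1], [0,2], [0,3], [1,2], [1,3], [2,3]
  2-simplices (4): [0,1,2], [0,1,3], [0,2,3], [1,2,3]

so the chain groups are C_0 ≅ Z^4, C_1 ≅ Z^6, C_2 ≅ Z^4.

∂_1: C_1 → C_0 sends each edge [p,q] (with p < q) to q − p.
As a 4×6 matrix over Z this has rank 3, with invariant factors (1,1,1).

The boundary map ∂_2: C_2 → C_1 sends each 2-simplex [p,q,r] to [q,r] − [p,r] + [p,q]. For instance
  ∂[0,1,2] = [1,2] − [0,2] + [0,1],
  ∂[1,2,3] = [2,3] − [1,3] + [1,2].
This gives a 6×4 integer matrix of rank 3; reducing to Smith normal form yields diagonal entries (1,1,1).

Reading off H_k = ker ∂_k / im ∂_{k+1}:

  H_1: rank ker ∂_1 − rank ∂_2 = (6 − 3) − 3 = 0, and the invariant factors of ∂_2 are all 1, so H_1 = 0.

(K is a triangulation of the 2-sphere S^2.)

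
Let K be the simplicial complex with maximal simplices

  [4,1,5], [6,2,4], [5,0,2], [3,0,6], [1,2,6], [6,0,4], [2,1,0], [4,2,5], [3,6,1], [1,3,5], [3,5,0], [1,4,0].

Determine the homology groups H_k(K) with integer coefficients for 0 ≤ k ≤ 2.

H_0 = Z,  H_1 = Z/2,  H_2 = 0.

K has 7 vertices, 18 edges, 12 triangles.
rank ∂_0 = 0, rank ∂_1 = 6 ⇒ b_0 = 7 − 0 − 6 = 1; all invariant factors of ∂_1 are 1 so no torsion. So H_0 ≅ Z.
rank ∂_1 = 6, rank ∂_2 = 12 ⇒ b_1 = 18 − 6 − 12 = 0; ∂_2 has invariant factor(s) [2] giving torsion. So H_1 ≅ Z/2.
rank ∂_2 = 12, rank ∂_3 = 0 ⇒ b_2 = 12 − 12 − 0 = 0. So H_2 ≅ 0.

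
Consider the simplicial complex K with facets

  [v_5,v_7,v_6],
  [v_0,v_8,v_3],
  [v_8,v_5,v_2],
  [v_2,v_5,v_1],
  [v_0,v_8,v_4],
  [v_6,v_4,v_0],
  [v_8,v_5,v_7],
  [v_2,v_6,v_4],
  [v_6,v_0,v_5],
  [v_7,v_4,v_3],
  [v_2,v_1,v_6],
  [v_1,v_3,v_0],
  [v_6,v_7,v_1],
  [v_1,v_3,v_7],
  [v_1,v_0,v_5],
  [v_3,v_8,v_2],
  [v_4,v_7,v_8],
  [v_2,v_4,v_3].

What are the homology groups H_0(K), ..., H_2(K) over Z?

H_0 ≅ Z,  H_1 ≅ Z ⊕ Z/2Z,  H_2 = 0.

Order the vertices as v_0 < v_1 < v_2 < v_3 < v_4 < v_5 < v_6 < v_7 < v_8. Listing each simplex with vertices in this order, K has dimension 2 with simplices:

  0-simplices (9): [v_0], [v_1], [v_2], [v_3], [v_4], [v_5], [v_6], [v_7], [v_8]
  1-simplices (27): (27 of them)
  2-simplices (18): (18 of them)

so the chain groups are C_0 ≅ Z^9, C_1 ≅ Z^27, C_2 ≅ Z^18.

Boundary ∂_1: C_1 → C_0 sends each edge [p,q] (with p < q) to q − p.
As a 9×27 matrix over Z this has rank 8, with invariant factors (1,1,1,1,1,1,1,1).

∂_2: C_2 → C_1 sends each 2-simplex [p,q,r] to [q,r] − [p,r] + [p,q]. For instance
  ∂[v_0,v_5,v_6] = [v_5,v_6] − [v_0,v_6] + [v_0,v_5],
  ∂[v_2,v_3,v_4] = [v_3,v_4] − [v_2,v_4] + [v_2,v_3].
As a 27×18 matrix over Z this has rank 18, with invariant factors (1,1,1,1,1,1,1,1,1,1,1,1,1,1,1,1,1,2).

Computing H_k = (kernel of ∂_k) / (image of ∂_{k+1}):

  H_0: rank C_0 − rank ∂_1 = 9 − 8 = 1, and the invariant factors of ∂_1 are all 1, so H_0 ≅ Z.
  H_1: rank ker ∂_1 − rank ∂_2 = (27 − 8) − 18 = 1, and ∂_2 has invariant factor 2 > 1, so H_1 ≅ Z ⊕ Z/2Z.
  H_2: rank ker ∂_2 − rank ∂_3 = (18 − 18) − 0 = 0, and there is no ∂_3, so H_2 ≅ 0.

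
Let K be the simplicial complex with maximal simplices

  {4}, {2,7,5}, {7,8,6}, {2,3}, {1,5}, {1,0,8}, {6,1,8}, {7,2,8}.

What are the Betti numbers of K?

b_0 = 2, b_1 = 1, b_2 = 0.

We work with the vertex ordering 0 < 1 < 2 < 3 < 4 < 5 < 6 < 7 < 8. The simplices of K, each written with vertices in increasing order, are:

  0-simplices (9): [0], [1], [2], [3], [4], [5], [6], [7], [8]
  1-simplices (13): [0,1], [0,8], [1,5], [1,6], [1,8], [2,3], [2,5], [2,7], [2,8], [5,7], [6,7], [6,8], [7,8]
  2-simplices (5): [0,1,8], [1,6,8], [2,5,7], [2,7,8], [6,7,8]

giving chain groups C_0 ≅ Z^9, C_1 ≅ Z^13, C_2 ≅ Z^5.

∂_1: C_1 → C_0 sends each edge [p,q] (with p < q) to q − p.
The resulting 9×13 matrix has rank 7, and its Smith normal form has invariant factors (1,1,1,1,1,1,1).

Boundary ∂_2: C_2 → C_1 sends each 2-simplex [p,q,r] to [q,r] − [p,r] + [p,q]. For instance
  ∂[2,7,8] = [7,8] − [2,8] + [2,7],
  ∂[0,1,8] = [1,8] − [0,8] + [0,1].
This gives a 13×5 integer matrix of rank 5; reducing to Smith normal form yields diagonal entries (1,1,1,1,1).

From H_k ≅ ker(∂_k) / im(∂_{k+1}) we obtain:

  H_0: rank C_0 − rank ∂_1 = 9 − 7 = 2, and the invariant factors of ∂_1 are all 1, so H_0 = Z^2.
  H_1: rank ker ∂_1 − rank ∂_2 = (13 − 7) − 5 = 1, and the invariant factors of ∂_2 are all 1, so H_1 = Z.
  H_2: rank ker ∂_2 − rank ∂_3 = (5 − 5) − 0 = 0, and there is no ∂_3, so H_2 = 0.

Hence the Betti numbers are b_0 = 2, b_1 = 1, b_2 = 0.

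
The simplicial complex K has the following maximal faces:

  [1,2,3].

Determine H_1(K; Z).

H_1 = 0.

Fix the vertex order 1 < 2 < 3 and write every simplex with vertices in increasing order. Then dim K = 2 and the simplices of K are:

  0-simplices (3): [1], [2], [3]
  1-simplices (3): [1,2], [1,3], [2,3]
  2-simplices (1): [1,2,3]

Hence C_0 ≅ Z^3, C_1 ≅ Z^3, C_2 ≅ Z^1.

Boundary ∂_1: C_1 → C_0 is given by ∂[p,q] = [q] − [p].
The 3×3 boundary matrix has rank 2 and Smith normal form diag(1,1).

Boundary ∂_2: C_2 → C_1 sends each 2-simplex [p,q,r] to [q,r] − [p,r] + [p,q]. For instance
  ∂[1,2,3] = [2,3] − [1,3] + [1,2].
As a 3×1 matrix over Z this has rank 1, with invariant factors (1).

Reading off H_k = ker ∂_k / im ∂_{k+1}:

  H_1: rank ker ∂_1 − rank ∂_2 = (3 − 2) − 1 = 0, and the invariant factors of ∂_2 are all 1, so H_1 = 0.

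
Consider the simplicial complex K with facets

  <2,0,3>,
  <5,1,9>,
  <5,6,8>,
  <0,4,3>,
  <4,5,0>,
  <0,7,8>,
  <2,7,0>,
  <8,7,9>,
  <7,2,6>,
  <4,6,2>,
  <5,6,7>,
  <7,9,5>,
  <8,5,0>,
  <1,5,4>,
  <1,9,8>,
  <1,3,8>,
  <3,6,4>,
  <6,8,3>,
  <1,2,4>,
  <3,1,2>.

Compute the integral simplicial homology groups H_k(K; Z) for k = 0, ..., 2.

Order the vertices as 0 < 1 < 2 < 3 < 4 < 5 < 6 < 7 < 8 < 9. Listing each simplex with vertices in this order, K has dimension 2 with simplices:

  0-simplices (10): [0], [1], [2], [3], [4], [5], [6], [7], [8], [9]
  1-simplices (30): (30 of them)
  2-simplices (20): (20 of them)

so the chain groups are C_0 ≅ Z^10, C_1 ≅ Z^30, C_2 ≅ Z^20.

Boundary ∂_1: C_1 → C_0 maps an edge to its endpoints' difference, ∂[p,q] = q − p.
As a 10×30 matrix over Z this has rank 9, with invariant factors (1,1,1,1,1,1,1,1,1).

The boundary map ∂_2: C_2 → C_1 sends each 2-simplex [p,q,r] to [q,r] − [p,r] + [p,q]. For instance
  ∂[1,4,5] = [4,5] − [1,5] + [1,4],
  ∂[1,2,4] = [2,4] − [1,4] + [1,2].
The 30×20 boundary matrix has rank 20 and Smith normal form diag(1,1,1,1,1,1,1,1,1,1,1,1,1,1,1,1,1,1,1,2).

Computing H_k = (kernel of ∂_k) / (image of ∂_{k+1}):

  H_0: rank C_0 − rank ∂_1 = 10 − 9 = 1, and the invariant factors of ∂_1 are all 1, so H_0 ≅ Z.
  H_1: rank ker ∂_1 − rank ∂_2 = (30 − 9) − 20 = 1, and ∂_2 has invariant factor 2 > 1, so H_1 ≅ Z ⊕ Z_2.
  H_2: rank ker ∂_2 − rank ∂_3 = (20 − 20) − 0 = 0, and there is no ∂_3, so H_2 ≅ 0.

As a check, the Euler characteristic is 10 − 30 + 20 = 0, which agrees with 1 − 1 + 0 = 0.

H_0 ≅ Z,  H_1 ≅ Z ⊕ Z_2,  H_2 = 0.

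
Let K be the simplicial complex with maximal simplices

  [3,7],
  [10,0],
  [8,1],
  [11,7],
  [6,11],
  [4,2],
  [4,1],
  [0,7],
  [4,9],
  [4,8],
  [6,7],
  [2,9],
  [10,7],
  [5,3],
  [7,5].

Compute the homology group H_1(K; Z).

We work with the vertex ordering 0 < 1 < 2 < 3 < 4 < 5 < 6 < 7 < 8 < 9 < 10 < 11. The simplices of K, each written with vertices in increasing order, are:

  0-simplices (12): [0], [1], [2], [3], [4], [5], [6], [7], [8], [9], [10], [11]
  1-simplices (15): [0,7], [0,10], [1,4], [1,8], [2,4], [2,9], [3,5], [3,7], [4,8], [4,9], [5,7], [6,7], [6,11], [7,10], [7,11]

so the chain groups are C_0 ≅ Z^12, C_1 ≅ Z^15.

The boundary map ∂_1: C_1 → C_0 is given by ∂[p,q] = [q] − [p]. For instance
  ∂[4,9] = [9] − [4].
This gives a 12×15 integer matrix of rank 10; reducing to Smith normal form yields diagonal entries (1,1,1,1,1,1,1,1,1,1).

Reading off H_k = ker ∂_k / im ∂_{k+1}:

  H_1: rank ker ∂_1 − rank ∂_2 = (15 − 10) − 0 = 5, and there is no ∂_2, so H_1 = Z^5.

H_1 ≅ Z^5.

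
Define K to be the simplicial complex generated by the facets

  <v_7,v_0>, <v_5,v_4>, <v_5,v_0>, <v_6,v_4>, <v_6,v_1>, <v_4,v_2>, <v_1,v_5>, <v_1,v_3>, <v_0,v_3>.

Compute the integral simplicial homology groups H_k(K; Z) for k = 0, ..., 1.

Order the vertices as v_0 < v_1 < v_2 < v_3 < v_4 < v_5 < v_6 < v_7. Listing each simplex with vertices in this order, K has dimension 1 with simplices:

  0-simplices (8): [v_0], [v_1], [v_2], [v_3], [v_4], [v_5], [v_6], [v_7]
  1-simplices (9): [v_0,v_3], [v_0,v_5], [v_0,v_7], [v_1,v_3], [v_1,v_5], [v_1,v_6], [v_2,v_4], [v_4,v_5], [v_4,v_6]

giving chain groups C_0 ≅ Z^8, C_1 ≅ Z^9.

The boundary map ∂_1: C_1 → C_0 maps an edge to its endpoints' difference, ∂[p,q] = q − p. For instance
  ∂[v_0,v_5] = [v_5] − [v_0].
As a 8×9 matrix over Z this has rank 7, with invariant factors (1,1,1,1,1,1,1).

Computing H_k = (kernel of ∂_k) / (image of ∂_{k+1}):

  H_0: rank C_0 − rank ∂_1 = 8 − 7 = 1, and the invariant factors of ∂_1 are all 1, so H_0 = Z.
  H_1: rank ker ∂_1 − rank ∂_2 = (9 − 7) − 0 = 2, and there is no ∂_2, so H_1 = Z^2.

H_0 = Z,  H_1 = Z^2.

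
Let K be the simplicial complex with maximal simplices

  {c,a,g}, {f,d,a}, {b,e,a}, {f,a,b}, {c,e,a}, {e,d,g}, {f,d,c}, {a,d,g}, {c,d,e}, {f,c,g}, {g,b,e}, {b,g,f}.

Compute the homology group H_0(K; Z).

H_0 = Z.

Order the vertices as a < b < c < d < e < f < g. Listing each simplex with vertices in this order, K has dimension 2 with simplices:

  0-simplices (7): a, b, c, d, e, f, g
  1-simplices (18): ab, ac, ad, ae, af, ag, be, bf, bg, cd, ce, cf, cg, de, df, dg, eg, fg
  2-simplices (12): abe, abf, ace, acg, adf, adg, beg, bfg, cde, cdf, cfg, deg

so the chain groups are C_0 ≅ Z^7, C_1 ≅ Z^18, C_2 ≅ Z^12.

∂_1: C_1 → C_0 is given by ∂[p,q] = [q] − [p].
The resulting 7×18 matrix has rank 6, and its Smith normal form has invariant factors (1,1,1,1,1,1).

The boundary map ∂_2: C_2 → C_1 acts by ∂[p,q,r] = [q,r] − [p,r] + [p,q]. For instance
  ∂cfg = fg − cg + cf,
  ∂cde = de − ce + cd.
The 18×12 boundary matrix has rank 12 and Smith normal form diag(1,1,1,1,1,1,1,1,1,1,1,2).

Now H_k = ker ∂_k / im ∂_{k+1}, so:

  H_0: rank C_0 − rank ∂_1 = 7 − 6 = 1, and the invariant factors of ∂_1 are all 1, so H_0 = Z.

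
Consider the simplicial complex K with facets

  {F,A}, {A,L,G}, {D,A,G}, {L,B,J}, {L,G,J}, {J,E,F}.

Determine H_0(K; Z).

H_0 = Z.

Fix the vertex order A < B < D < E < F < G < J < L and write every simplex with vertices in increasing order. Then dim K = 2 and the simplices of K are:

  0-simplices (8): A, B, D, E, F, G, J, L
  1-simplices (13): AD, AF, AG, AL, BJ, BL, DG, EF, EJ, FJ, GJ, GL, JL
  2-simplices (5): ADG, AGL, BJL, EFJ, GJL

so the chain groups are C_0 ≅ Z^8, C_1 ≅ Z^13, C_2 ≅ Z^5.

∂_1: C_1 → C_0 is given by ∂[p,q] = [q] − [p].
As a 8×13 matrix over Z this has rank 7, with invariant factors (1,1,1,1,1,1,1).

∂_2: C_2 → C_1 acts by ∂[p,q,r] = [q,r] − [p,r] + [p,q]. For instance
  ∂EFJ = FJ − EJ + EF,
  ∂AGL = GL − AL + AG.
The 13×5 boundary matrix has rank 5 and Smith normal form diag(1,1,1,1,1).

Reading off H_k = ker ∂_k / im ∂_{k+1}:

  H_0: rank C_0 − rank ∂_1 = 8 − 7 = 1, and the invariant factors of ∂_1 are all 1, so H_0 ≅ Z.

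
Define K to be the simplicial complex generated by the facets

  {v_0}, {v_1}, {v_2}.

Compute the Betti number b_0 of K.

b_0 = 3.

We work with the vertex ordering v_0 < v_1 < v_2. The simplices of K, each written with vertices in increasing order, are:

  0-simplices (3): [v_0], [v_1], [v_2]

Hence C_0 ≅ Z^3.

Reading off H_k = ker ∂_k / im ∂_{k+1}:

  H_0: rank C_0 − rank ∂_1 = 3 − 0 = 3, and there is no ∂_1, so H_0 ≅ Z^3.

Hence the Betti numbers are b_0 = 3.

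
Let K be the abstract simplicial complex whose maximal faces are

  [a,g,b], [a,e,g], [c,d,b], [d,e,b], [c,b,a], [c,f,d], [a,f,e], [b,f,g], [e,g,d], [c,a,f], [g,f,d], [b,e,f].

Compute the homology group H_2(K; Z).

Fix the vertex order a < b < c < d < e < f < g and write every simplex with vertices in increasing order. Then dim K = 2 and the simplices of K are:

  0-simplices (7): a, b, c, d, e, f, g
  1-simplices (18): ab, ac, ae, af, ag, bc, bd, be, bf, bg, cd, cf, de, df, dg, ef, eg, fg
  2-simplices (12): abc, abg, acf, aef, aeg, bcd, bde, bef, bfg, cdf, deg, dfg

Hence C_0 ≅ Z^7, C_1 ≅ Z^18, C_2 ≅ Z^12.

The boundary map ∂_1: C_1 → C_0 sends each edge [p,q] (with p < q) to q − p. For instance
  ∂cf = f − c.
The 7×18 boundary matrix has rank 6 and Smith normal form diag(1,1,1,1,1,1).

∂_2: C_2 → C_1 sends each 2-simplex [p,q,r] to [q,r] − [p,r] + [p,q]. For instance
  ∂bfg = fg − bg + bf,
  ∂cdf = df − cf + cd.
As a 18×12 matrix over Z this has rank 12, with invariant factors (1,1,1,1,1,1,1,1,1,1,1,2).

Reading off H_k = ker ∂_k / im ∂_{k+1}:

  H_2: rank ker ∂_2 − rank ∂_3 = (12 − 12) − 0 = 0, and there is no ∂_3, so H_2 = 0.

H_2 ≅ 0.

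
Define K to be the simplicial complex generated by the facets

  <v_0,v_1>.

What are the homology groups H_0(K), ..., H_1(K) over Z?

Fix the vertex order v_0 < v_1 and write every simplex with vertices in increasing order. Then dim K = 1 and the simplices of K are:

  0-simplices (2): [v_0], [v_1]
  1-simplices (1): [v_0,v_1]

giving chain groups C_0 ≅ Z^2, C_1 ≅ Z^1.

Boundary ∂_1: C_1 → C_0 sends each edge [p,q] (with p < q) to q − p.
This gives a 2×1 integer matrix of rank 1; reducing to Smith normal form yields diagonal entries (1).

Reading off H_k = ker ∂_k / im ∂_{k+1}:

  H_0: rank C_0 − rank ∂_1 = 2 − 1 = 1, and the invariant factors of ∂_1 are all 1, so H_0 = Z.
  H_1: rank ker ∂_1 − rank ∂_2 = (1 − 1) − 0 = 0, and there is no ∂_2, so H_1 = 0.

As a check, the Euler characteristic is 2 − 1 = 1, which agrees with 1 − 0 = 1.
(K is a triangulation of the 1-simplex.)

H_0 ≅ Z,  H_1 = 0.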